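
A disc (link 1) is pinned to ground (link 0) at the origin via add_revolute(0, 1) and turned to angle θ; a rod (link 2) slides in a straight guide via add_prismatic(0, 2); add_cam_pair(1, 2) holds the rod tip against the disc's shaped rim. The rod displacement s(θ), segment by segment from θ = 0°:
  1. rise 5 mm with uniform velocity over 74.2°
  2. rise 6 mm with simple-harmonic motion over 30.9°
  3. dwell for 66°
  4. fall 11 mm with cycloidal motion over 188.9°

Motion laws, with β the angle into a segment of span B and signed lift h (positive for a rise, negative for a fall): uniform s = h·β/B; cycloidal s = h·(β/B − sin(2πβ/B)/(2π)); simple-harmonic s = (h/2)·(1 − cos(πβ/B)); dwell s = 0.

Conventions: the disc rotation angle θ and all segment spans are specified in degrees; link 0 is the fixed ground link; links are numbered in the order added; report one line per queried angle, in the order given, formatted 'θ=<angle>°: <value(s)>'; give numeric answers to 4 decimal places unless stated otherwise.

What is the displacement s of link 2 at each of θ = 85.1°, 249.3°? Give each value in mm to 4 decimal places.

segment 1 (0° to 74.2°, uniform, h = 5) is passed completely: s = 0.0000 + (5) = 5.0000
θ = 85.1° falls in segment 2 (74.2° to 105.1°, simple-harmonic, h = 6): β = 85.1 − 74.2 = 10.9°, B = 30.9°; Δs = 6/2·(1 − cos(π·0.3528)) = 1.6612; s = 5.0000 + 1.6612 = 6.6612
segment 2 (74.2° to 105.1°, simple-harmonic, h = 6) is passed completely: s = 5.0000 + (6) = 11.0000
segment 3 (105.1° to 171.1°, dwell): s unchanged at 11.0000
θ = 249.3° falls in segment 4 (171.1° to 360°, cycloidal, h = -11): β = 249.3 − 171.1 = 78.2°, B = 188.9°; Δs = -11·(0.4140 − sin(2π·0.4140)/(2π)) = -3.6529; s = 11.0000 − 3.6529 = 7.3471

θ=85.1°: 6.6612
θ=249.3°: 7.3471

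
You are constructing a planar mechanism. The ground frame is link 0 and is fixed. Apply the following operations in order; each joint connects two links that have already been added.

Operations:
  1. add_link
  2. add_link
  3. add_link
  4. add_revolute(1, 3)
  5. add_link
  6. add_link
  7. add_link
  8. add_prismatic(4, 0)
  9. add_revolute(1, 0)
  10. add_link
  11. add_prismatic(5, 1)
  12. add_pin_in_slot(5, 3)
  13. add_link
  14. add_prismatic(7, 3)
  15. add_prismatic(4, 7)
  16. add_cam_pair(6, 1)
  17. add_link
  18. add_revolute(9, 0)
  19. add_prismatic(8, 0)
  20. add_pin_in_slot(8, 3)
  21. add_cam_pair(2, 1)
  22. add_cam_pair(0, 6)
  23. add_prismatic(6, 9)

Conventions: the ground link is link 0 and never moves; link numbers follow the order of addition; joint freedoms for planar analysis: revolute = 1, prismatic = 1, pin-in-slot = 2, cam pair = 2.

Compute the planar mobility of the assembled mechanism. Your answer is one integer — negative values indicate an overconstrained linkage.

link 0 = ground. State L|J1|J2 = 1|0|0
+link1  2|0|0
+link2  3|0|0
+link3  4|0|0
R(1,3) f=1→J1  4|1|0
+link4  5|1|0
+link5  6|1|0
+link6  7|1|0
P(4,0) f=1→J1  7|2|0
R(1,0) f=1→J1  7|3|0
+link7  8|3|0
P(5,1) f=1→J1  8|4|0
PS(5,3) f=2→J2  8|4|1
+link8  9|4|1
P(7,3) f=1→J1  9|5|1
P(4,7) f=1→J1  9|6|1
C(6,1) f=2→J2  9|6|2
+link9  10|6|2
R(9,0) f=1→J1  10|7|2
P(8,0) f=1→J1  10|8|2
PS(8,3) f=2→J2  10|8|3
C(2,1) f=2→J2  10|8|4
C(0,6) f=2→J2  10|8|5
P(6,9) f=1→J1  10|9|5
M = 3(10−1)−2·9−5 = 27−18−5 = 4

M = 4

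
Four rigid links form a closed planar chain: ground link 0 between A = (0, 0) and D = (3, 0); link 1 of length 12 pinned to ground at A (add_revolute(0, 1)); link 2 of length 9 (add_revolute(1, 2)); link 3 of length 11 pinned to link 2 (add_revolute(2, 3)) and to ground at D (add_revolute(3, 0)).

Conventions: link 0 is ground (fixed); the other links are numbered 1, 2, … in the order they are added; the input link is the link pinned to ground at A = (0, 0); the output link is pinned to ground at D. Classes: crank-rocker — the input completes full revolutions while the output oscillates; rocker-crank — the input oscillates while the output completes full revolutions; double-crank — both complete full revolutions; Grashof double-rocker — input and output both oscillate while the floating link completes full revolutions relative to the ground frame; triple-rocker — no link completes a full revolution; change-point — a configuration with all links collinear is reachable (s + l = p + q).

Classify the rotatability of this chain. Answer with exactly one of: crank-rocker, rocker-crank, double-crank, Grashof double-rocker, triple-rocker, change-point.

lengths: ground=3, input=12, coupler=9, output=11
sorted: s=3 (shortest), l=12 (longest), p+q=20
s + l = 15 vs p + q = 20
s + l < p + q (Grashof) with shortest = ground link → double-crank

double-crank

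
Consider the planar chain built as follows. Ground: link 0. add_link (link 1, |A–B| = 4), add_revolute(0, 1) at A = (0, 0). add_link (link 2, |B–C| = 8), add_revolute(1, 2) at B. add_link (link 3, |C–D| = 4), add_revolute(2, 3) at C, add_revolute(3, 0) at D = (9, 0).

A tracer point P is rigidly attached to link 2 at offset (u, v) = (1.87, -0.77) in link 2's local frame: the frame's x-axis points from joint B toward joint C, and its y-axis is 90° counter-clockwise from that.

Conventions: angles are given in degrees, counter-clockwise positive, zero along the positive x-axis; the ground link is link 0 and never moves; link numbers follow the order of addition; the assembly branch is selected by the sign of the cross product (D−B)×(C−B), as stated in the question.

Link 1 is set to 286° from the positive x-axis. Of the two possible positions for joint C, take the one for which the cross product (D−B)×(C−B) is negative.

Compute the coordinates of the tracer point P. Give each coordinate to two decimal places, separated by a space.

A=(0,0), D=(9.00,0)
B = A + 4.00·(cos286°, sin286°) = (1.1025, -3.8450)
|BD| = 8.7837
circle(B,8.00) ∩ circle(D,4.00): a=7.1242, h=3.6395
  candidates: C₊=(5.9147,2.5458) cross=31.968; C₋=(9.1011,-3.9987) cross=-31.968
  branch - wants cross < 0 → take C=(9.1011,-3.9987) (cross=-31.968)
ex = (C−B)/|BC| = (0.9998,-0.0192); ey = (0.0192,0.9998)
P = B + 1.87·ex + -0.77·ey = (2.9574,-4.6508)

2.96 -4.65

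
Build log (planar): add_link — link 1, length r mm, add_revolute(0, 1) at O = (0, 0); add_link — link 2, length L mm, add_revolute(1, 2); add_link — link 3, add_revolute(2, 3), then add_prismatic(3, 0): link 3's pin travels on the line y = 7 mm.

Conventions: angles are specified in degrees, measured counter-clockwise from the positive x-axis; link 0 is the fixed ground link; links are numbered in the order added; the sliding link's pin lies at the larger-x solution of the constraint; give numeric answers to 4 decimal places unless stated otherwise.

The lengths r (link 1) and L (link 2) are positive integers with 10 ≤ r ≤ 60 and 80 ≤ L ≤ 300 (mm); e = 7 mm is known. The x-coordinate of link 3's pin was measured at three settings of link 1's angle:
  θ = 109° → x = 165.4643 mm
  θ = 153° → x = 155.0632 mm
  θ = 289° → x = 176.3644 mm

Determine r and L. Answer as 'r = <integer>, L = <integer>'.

constraint per measurement: (x − r cos θ)² + (r sin θ − e)² = L²
subtracting the θ₁ and θ₂ equations cancels the r² and L² terms:
r = (x₁² − x₂²) / (2[(x₁cos θ₁ + e sin θ₁) − (x₂cos θ₂ + e sin θ₂)]) = 18.9999 → r = 19
L² = (x₁ − r cos θ₁)² + (r sin θ₁ − e)² = 29583.9831 → L = 172.0000 → L = 172
check at θ₃=289°: x = 176.3644 (printed 176.3644) ✓

r = 19, L = 172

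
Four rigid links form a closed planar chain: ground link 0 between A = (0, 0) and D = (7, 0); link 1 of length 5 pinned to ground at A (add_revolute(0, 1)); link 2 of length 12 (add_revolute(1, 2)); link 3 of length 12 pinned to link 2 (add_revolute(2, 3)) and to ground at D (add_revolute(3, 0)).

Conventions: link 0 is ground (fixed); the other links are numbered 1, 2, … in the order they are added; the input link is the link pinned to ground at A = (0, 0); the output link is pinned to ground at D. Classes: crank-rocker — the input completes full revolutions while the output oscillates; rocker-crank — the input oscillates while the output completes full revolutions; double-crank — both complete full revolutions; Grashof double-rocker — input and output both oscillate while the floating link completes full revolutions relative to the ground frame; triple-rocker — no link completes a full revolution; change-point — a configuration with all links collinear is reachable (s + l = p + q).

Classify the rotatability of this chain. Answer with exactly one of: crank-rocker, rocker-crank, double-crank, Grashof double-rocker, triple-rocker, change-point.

lengths: ground=7, input=5, coupler=12, output=12
sorted: s=5 (shortest), l=12 (longest), p+q=19
s + l = 17 vs p + q = 19
s + l < p + q (Grashof) with shortest = input link → crank-rocker

crank-rocker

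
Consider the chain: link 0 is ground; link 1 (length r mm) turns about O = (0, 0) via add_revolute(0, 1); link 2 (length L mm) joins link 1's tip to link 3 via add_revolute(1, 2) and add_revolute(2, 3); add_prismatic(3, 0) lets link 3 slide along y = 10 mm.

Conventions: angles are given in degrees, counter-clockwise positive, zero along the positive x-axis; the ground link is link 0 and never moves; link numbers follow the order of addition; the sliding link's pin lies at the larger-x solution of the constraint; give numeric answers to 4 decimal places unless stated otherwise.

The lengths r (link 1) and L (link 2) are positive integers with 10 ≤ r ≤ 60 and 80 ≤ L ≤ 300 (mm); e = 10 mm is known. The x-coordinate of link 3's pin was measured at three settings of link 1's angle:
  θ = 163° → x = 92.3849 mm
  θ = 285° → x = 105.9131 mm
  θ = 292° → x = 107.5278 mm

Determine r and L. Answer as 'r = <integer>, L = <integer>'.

constraint per measurement: (x − r cos θ)² + (r sin θ − e)² = L²
subtracting the θ₁ and θ₂ equations cancels the r² and L² terms:
r = (x₁² − x₂²) / (2[(x₁cos θ₁ + e sin θ₁) − (x₂cos θ₂ + e sin θ₂)]) = 13.0000 → r = 13
L² = (x₁ − r cos θ₁)² + (r sin θ₁ − e)² = 11025.0042 → L = 105.0000 → L = 105
check at θ₃=292°: x = 107.5278 (printed 107.5278) ✓

r = 13, L = 105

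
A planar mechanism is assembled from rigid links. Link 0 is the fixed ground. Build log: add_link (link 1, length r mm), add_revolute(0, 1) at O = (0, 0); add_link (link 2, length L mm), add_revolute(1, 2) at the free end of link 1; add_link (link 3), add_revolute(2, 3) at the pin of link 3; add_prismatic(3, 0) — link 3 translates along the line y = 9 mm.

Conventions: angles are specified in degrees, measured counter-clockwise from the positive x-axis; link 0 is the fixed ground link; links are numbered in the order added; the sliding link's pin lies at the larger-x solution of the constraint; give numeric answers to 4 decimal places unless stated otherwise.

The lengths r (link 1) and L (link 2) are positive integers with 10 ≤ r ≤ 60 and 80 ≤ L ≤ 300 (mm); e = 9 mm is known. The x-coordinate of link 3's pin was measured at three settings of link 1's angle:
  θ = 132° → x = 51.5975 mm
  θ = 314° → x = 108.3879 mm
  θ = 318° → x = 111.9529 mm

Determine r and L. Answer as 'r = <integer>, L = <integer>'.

constraint per measurement: (x − r cos θ)² + (r sin θ − e)² = L²
subtracting the θ₁ and θ₂ equations cancels the r² and L² terms:
r = (x₁² − x₂²) / (2[(x₁cos θ₁ + e sin θ₁) − (x₂cos θ₂ + e sin θ₂)]) = 47.0000 → r = 47
L² = (x₁ − r cos θ₁)² + (r sin θ₁ − e)² = 7568.9953 → L = 87.0000 → L = 87
check at θ₃=318°: x = 111.9529 (printed 111.9529) ✓

r = 47, L = 87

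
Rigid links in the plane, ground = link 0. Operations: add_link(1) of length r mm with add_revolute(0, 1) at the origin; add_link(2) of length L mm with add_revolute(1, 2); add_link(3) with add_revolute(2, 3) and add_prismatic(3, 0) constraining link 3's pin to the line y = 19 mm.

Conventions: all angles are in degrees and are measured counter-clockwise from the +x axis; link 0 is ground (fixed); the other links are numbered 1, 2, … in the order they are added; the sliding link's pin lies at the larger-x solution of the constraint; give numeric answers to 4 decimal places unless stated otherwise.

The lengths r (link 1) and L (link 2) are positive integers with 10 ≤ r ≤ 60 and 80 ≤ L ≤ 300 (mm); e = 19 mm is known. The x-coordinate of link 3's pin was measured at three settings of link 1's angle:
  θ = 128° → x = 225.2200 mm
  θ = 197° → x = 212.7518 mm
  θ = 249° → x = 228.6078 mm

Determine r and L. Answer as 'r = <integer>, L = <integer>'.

constraint per measurement: (x − r cos θ)² + (r sin θ − e)² = L²
subtracting the θ₁ and θ₂ equations cancels the r² and L² terms:
r = (x₁² − x₂²) / (2[(x₁cos θ₁ + e sin θ₁) − (x₂cos θ₂ + e sin θ₂)]) = 32.0001 → r = 32
L² = (x₁ − r cos θ₁)² + (r sin θ₁ − e)² = 60025.0211 → L = 245.0000 → L = 245
check at θ₃=249°: x = 228.6078 (printed 228.6078) ✓

r = 32, L = 245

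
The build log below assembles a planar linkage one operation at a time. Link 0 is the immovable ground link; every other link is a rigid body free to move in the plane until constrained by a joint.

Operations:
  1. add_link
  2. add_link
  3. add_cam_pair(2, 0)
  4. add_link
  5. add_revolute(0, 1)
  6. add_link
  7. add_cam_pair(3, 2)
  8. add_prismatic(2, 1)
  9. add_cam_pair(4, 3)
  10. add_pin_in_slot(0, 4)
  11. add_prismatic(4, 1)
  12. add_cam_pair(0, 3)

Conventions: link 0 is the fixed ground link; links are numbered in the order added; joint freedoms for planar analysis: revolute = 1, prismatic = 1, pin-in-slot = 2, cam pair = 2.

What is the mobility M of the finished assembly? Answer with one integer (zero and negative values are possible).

ground; <1,0,0>
#1 <2,0,0>
#2 <3,0,0>
C:2↔0 J2 <3,0,1>
#3 <4,0,1>
R:0↔1 J1 <4,1,1>
#4 <5,1,1>
C:3↔2 J2 <5,1,2>
P:2↔1 J1 <5,2,2>
C:4↔3 J2 <5,2,3>
PS:0↔4 J2 <5,2,4>
P:4↔1 J1 <5,3,4>
C:0↔3 J2 <5,3,5>
3×4 − 2×3 − 1×5 = 1

M = 1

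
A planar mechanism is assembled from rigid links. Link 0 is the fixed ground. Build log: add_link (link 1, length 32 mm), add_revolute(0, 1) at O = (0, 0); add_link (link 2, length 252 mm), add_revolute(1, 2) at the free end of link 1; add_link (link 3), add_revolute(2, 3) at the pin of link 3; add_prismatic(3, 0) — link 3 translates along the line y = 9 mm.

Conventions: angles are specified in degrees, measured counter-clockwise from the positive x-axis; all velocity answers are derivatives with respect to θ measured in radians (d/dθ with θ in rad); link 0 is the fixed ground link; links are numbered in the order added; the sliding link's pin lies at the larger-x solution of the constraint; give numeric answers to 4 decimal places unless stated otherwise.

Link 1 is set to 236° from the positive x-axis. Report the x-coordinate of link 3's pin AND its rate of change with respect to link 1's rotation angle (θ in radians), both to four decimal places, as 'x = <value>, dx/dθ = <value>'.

geometry: r = 32 mm, L = 252 mm, e = 9 mm
crank pin P = (r cos θ, r sin θ) = (-17.894173, -26.529202)
h = r sin θ − e = -26.529202 − 9 = -35.529202
x = r cos θ + √(L² − h²) = -17.894173 + 249.482817 = 231.588644
dx/dθ = −r sin θ − h·r cos θ/√(L² − h²) (θ in radians; h = -35.529202) = 23.980868

x = 231.5886, dx/dθ = 23.9809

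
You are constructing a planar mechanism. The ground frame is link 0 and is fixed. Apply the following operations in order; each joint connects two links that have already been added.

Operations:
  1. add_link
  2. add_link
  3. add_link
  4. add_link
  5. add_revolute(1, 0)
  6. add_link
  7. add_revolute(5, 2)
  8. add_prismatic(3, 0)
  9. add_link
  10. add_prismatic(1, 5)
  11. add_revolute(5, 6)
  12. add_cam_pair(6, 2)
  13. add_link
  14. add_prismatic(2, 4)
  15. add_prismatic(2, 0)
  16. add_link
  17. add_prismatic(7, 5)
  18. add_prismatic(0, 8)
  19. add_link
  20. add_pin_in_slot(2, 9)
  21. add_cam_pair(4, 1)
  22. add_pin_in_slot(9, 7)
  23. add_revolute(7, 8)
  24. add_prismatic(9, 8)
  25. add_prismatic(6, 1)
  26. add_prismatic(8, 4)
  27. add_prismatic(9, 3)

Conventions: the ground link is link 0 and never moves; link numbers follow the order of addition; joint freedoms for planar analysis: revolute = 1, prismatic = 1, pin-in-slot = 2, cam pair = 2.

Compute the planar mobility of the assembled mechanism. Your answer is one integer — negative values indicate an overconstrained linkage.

L=1 J1=0 J2=0
add link → L=2 J1=0 J2=0
add link → L=3 J1=0 J2=0
add link → L=4 J1=0 J2=0
add link → L=5 J1=0 J2=0
R@1,0 dof=1 J1 → L=5 J1=1 J2=0
add link → L=6 J1=1 J2=0
R@5,2 dof=1 J1 → L=6 J1=2 J2=0
P@3,0 dof=1 J1 → L=6 J1=3 J2=0
add link → L=7 J1=3 J2=0
P@1,5 dof=1 J1 → L=7 J1=4 J2=0
R@5,6 dof=1 J1 → L=7 J1=5 J2=0
C@6,2 dof=2 J2 → L=7 J1=5 J2=1
add link → L=8 J1=5 J2=1
P@2,4 dof=1 J1 → L=8 J1=6 J2=1
P@2,0 dof=1 J1 → L=8 J1=7 J2=1
add link → L=9 J1=7 J2=1
P@7,5 dof=1 J1 → L=9 J1=8 J2=1
P@0,8 dof=1 J1 → L=9 J1=9 J2=1
add link → L=10 J1=9 J2=1
PS@2,9 dof=2 J2 → L=10 J1=9 J2=2
C@4,1 dof=2 J2 → L=10 J1=9 J2=3
PS@9,7 dof=2 J2 → L=10 J1=9 J2=4
R@7,8 dof=1 J1 → L=10 J1=10 J2=4
P@9,8 dof=1 J1 → L=10 J1=11 J2=4
P@6,1 dof=1 J1 → L=10 J1=12 J2=4
P@8,4 dof=1 J1 → L=10 J1=13 J2=4
P@9,3 dof=1 J1 → L=10 J1=14 J2=4
M=3(L−1)−2J1−J2=3·9−2·14−4=-5

M = -5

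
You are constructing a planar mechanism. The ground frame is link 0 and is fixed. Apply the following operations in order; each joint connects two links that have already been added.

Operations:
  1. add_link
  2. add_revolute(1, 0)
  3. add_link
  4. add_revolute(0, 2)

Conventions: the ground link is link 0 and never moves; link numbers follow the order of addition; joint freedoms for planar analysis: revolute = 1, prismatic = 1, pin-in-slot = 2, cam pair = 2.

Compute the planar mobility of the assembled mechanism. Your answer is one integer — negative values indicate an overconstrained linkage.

(L,J1,J2)=(1,0,0); link0 fixed
link1: (2,0,0)
R 1-0 [J1]: (2,1,0)
link2: (3,1,0)
R 0-2 [J1]: (3,2,0)
Grübler: 3·2 − 2·2 − 0 = 2

M = 2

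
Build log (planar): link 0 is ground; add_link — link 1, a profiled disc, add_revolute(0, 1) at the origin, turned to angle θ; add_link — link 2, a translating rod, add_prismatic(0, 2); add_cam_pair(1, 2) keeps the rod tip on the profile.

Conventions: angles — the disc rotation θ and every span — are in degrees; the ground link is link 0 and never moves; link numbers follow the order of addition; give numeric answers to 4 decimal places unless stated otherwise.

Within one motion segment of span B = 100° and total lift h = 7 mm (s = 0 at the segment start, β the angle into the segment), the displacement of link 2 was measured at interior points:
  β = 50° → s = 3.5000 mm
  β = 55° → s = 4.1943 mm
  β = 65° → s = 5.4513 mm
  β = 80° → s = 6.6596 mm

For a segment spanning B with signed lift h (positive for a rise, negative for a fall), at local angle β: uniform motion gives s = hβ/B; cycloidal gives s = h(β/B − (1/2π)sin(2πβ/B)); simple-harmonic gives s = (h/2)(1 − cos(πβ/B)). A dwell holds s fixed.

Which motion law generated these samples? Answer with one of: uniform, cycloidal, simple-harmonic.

candidates at β/B = r: uniform s = h·r (linear in β); cycloidal s = h·(r − sin(2πr)/(2π)); simple-harmonic s = (h/2)(1 − cos(πr))
β=50°: printed 3.5000 | uniform 3.5000, cycloidal 3.5000, simple-harmonic 3.5000
β=55°: printed 4.1943 | uniform 3.8500, cycloidal 4.1943, simple-harmonic 4.0475
β=65°: printed 5.4513 | uniform 4.5500, cycloidal 5.4513, simple-harmonic 5.0890
β=80°: printed 6.6596 | uniform 5.6000, cycloidal 6.6596, simple-harmonic 6.3316
only one law matches every sample → cycloidal

cycloidal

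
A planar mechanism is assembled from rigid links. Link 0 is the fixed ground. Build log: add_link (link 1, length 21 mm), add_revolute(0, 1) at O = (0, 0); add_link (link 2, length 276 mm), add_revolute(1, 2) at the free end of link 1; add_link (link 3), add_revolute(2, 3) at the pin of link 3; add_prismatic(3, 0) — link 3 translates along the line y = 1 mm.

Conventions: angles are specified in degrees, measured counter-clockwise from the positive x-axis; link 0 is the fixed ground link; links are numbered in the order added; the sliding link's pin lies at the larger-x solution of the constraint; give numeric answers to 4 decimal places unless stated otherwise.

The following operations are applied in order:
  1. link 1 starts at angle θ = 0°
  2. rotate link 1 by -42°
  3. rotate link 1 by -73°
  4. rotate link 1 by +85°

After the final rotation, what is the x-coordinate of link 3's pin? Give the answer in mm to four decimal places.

geometry: r = 21 mm, L = 276 mm, e = 1 mm; θ starts at 0°
rotate link 1 by -42°: θ ← 0° -42° = -42°
rotate link 1 by -73°: θ ← -42° -73° = -115°
rotate link 1 by +85°: θ ← -115° +85° = -30°
crank pin P = (r cos θ, r sin θ) = (18.186533, -10.500000)
h = r sin θ − e = -10.500000 − 1 = -11.500000
x = r cos θ + √(L² − h²) = 18.186533 + 275.760313 = 293.946846

293.9468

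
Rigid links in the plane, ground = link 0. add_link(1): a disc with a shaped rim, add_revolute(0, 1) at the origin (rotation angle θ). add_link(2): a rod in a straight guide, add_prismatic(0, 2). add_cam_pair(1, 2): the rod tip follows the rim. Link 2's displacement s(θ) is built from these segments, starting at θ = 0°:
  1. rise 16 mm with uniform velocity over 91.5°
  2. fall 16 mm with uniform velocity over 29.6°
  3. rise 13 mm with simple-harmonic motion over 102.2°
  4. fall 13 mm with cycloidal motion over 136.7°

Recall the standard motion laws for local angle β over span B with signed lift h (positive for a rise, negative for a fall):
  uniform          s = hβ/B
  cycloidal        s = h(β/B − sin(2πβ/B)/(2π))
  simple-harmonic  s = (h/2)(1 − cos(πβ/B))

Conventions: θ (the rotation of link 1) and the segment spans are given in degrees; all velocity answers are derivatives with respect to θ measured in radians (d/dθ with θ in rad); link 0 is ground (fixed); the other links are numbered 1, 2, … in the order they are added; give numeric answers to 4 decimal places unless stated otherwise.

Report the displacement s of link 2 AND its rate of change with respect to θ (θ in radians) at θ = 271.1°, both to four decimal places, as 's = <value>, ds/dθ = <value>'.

segment 1 (0° to 91.5°, uniform, h = 16) is passed completely: s = 0.0000 + (16) = 16.0000
segment 2 (91.5° to 121.1°, uniform, h = -16) is passed completely: s = 16.0000 + (-16) = 0.0000
segment 3 (121.1° to 223.3°, simple-harmonic, h = 13) is passed completely: s = 0.0000 + (13) = 13.0000
θ = 271.1° falls in segment 4 (223.3° to 360°, cycloidal, h = -13): β = 271.1 − 223.3 = 47.8°, B = 136.7°; Δs = -13·(0.3497 − sin(2π·0.3497)/(2π)) = -2.8693; s = 13.0000 − 2.8693 = 10.1307
velocity in seg [223.3°–360°] (cycloidal), θ in radians: β = 47.8° = 0.8343 rad, B = 136.7° = 2.3859 rad; ds/dθ = (h/B)(1 − cos(2πβ/B)) = ((-13)/2.3859)(1 − cos(2π·0.3497)) = -8.642332 mm/rad

s = 10.1307, ds/dθ = -8.6423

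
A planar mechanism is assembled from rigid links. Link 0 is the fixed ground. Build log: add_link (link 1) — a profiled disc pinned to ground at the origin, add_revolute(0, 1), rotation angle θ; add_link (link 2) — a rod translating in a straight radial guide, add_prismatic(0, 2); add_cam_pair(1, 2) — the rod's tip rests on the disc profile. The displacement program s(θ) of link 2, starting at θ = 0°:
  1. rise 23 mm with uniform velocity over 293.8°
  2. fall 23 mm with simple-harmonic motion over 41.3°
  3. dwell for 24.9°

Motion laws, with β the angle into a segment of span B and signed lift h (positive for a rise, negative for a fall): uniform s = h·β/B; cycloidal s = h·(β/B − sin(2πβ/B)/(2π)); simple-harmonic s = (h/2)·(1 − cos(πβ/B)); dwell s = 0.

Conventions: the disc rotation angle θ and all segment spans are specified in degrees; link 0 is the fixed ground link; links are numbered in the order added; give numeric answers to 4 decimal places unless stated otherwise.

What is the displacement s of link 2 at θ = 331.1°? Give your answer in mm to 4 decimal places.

seg 1 [0°–293.8°] uniform, h=23: full span → s += 23 → s = 23.0000
seg 2 [293.8°–335.1°] simple-harmonic, h=-23: θ=331.1° here. β=37.3, B=41.3. -23/2·(1 − cos(π·0.9031)) = -22.4718 → s = 0.5282

0.5282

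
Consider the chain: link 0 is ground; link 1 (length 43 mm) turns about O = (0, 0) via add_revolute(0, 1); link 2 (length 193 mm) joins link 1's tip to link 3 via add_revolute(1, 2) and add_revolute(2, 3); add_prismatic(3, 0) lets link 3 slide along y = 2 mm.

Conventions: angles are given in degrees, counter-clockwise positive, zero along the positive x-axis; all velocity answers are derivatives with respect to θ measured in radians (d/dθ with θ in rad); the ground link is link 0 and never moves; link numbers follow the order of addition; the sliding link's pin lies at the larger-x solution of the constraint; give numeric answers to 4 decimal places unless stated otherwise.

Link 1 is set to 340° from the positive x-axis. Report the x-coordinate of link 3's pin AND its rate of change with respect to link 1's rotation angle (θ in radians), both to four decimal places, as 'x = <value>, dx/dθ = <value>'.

geometry: r = 43 mm, L = 193 mm, e = 2 mm
crank pin P = (r cos θ, r sin θ) = (40.406783, -14.706866)
h = r sin θ − e = -14.706866 − 2 = -16.706866
x = r cos θ + √(L² − h²) = 40.406783 + 192.275533 = 232.682316
dx/dθ = −r sin θ − h·r cos θ/√(L² − h²) (θ in radians; h = -16.706866) = 18.217821

x = 232.6823, dx/dθ = 18.2178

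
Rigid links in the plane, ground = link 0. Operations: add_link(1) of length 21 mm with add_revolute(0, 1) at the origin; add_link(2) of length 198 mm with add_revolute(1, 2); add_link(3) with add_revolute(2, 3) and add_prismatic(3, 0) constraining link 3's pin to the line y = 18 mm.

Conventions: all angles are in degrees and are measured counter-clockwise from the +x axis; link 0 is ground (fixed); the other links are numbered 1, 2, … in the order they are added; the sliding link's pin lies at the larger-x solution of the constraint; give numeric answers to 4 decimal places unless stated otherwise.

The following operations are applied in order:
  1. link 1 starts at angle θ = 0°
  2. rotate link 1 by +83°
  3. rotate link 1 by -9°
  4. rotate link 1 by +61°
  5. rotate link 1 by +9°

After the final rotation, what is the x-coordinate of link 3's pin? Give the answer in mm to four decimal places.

geometry: r = 21 mm, L = 198 mm, e = 18 mm; θ starts at 0°
rotate link 1 by +83°: θ ← 0° +83° = 83°
rotate link 1 by -9°: θ ← 83° -9° = 74°
rotate link 1 by +61°: θ ← 74° +61° = 135°
rotate link 1 by +9°: θ ← 135° +9° = 144°
crank pin P = (r cos θ, r sin θ) = (-16.989357, 12.343490)
h = r sin θ − e = 12.343490 − 18 = -5.656510
x = r cos θ + √(L² − h²) = -16.989357 + 197.919185 = 180.929828

180.9298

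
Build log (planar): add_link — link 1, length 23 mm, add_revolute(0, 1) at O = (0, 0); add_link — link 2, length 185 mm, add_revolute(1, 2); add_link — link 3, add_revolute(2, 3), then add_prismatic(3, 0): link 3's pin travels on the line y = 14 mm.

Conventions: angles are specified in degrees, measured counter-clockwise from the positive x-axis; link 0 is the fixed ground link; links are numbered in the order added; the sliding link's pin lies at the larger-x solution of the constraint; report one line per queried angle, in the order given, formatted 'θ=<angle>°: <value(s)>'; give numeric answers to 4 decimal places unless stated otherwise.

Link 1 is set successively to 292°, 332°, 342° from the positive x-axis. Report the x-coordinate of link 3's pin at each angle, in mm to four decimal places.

geometry: r = 23 mm, L = 185 mm, e = 14 mm
θ=292°: crank pin P = (r cos θ, r sin θ) = (8.615952, -21.325229)
θ=292°: h = r sin θ − e = -21.325229 − 14 = -35.325229
θ=292°: x = r cos θ + √(L² − h²) = 8.615952 + 181.596058 = 190.212009
θ=332°: crank pin P = (r cos θ, r sin θ) = (20.307795, -10.797846)
θ=332°: h = r sin θ − e = -10.797846 − 14 = -24.797846
θ=332°: x = r cos θ + √(L² − h²) = 20.307795 + 183.330485 = 203.638280
θ=342°: crank pin P = (r cos θ, r sin θ) = (21.874300, -7.107391)
θ=342°: h = r sin θ − e = -7.107391 − 14 = -21.107391
θ=342°: x = r cos θ + √(L² − h²) = 21.874300 + 183.791942 = 205.666242

θ=292°: 190.2120
θ=332°: 203.6383
θ=342°: 205.6662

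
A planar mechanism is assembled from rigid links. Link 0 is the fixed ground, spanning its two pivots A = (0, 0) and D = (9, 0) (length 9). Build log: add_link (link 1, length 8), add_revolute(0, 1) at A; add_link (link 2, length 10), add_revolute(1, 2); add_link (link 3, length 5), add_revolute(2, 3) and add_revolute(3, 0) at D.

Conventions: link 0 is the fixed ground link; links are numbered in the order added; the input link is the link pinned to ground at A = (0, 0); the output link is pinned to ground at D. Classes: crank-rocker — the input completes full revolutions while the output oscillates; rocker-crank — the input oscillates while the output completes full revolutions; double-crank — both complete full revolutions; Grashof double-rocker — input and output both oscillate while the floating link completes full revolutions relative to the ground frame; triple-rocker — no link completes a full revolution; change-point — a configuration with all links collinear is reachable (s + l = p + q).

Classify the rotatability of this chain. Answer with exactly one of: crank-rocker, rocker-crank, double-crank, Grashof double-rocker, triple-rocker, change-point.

lengths: ground=9, input=8, coupler=10, output=5
sorted: s=5 (shortest), l=10 (longest), p+q=17
s + l = 15 vs p + q = 17
s + l < p + q (Grashof) with shortest = output link → rocker-crank

rocker-crank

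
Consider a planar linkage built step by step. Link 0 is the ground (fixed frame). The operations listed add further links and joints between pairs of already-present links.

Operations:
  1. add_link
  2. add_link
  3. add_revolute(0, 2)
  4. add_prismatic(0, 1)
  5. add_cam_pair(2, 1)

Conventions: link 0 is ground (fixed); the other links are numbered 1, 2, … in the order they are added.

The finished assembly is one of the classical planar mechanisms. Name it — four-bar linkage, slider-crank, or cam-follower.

links: 3 (incl. ground); joints: 1 revolute, 1 prismatic, 1 higher (cam) pair, forming one closed loop
3 links, revolute + prismatic + higher pair in one loop → cam-follower

cam-follower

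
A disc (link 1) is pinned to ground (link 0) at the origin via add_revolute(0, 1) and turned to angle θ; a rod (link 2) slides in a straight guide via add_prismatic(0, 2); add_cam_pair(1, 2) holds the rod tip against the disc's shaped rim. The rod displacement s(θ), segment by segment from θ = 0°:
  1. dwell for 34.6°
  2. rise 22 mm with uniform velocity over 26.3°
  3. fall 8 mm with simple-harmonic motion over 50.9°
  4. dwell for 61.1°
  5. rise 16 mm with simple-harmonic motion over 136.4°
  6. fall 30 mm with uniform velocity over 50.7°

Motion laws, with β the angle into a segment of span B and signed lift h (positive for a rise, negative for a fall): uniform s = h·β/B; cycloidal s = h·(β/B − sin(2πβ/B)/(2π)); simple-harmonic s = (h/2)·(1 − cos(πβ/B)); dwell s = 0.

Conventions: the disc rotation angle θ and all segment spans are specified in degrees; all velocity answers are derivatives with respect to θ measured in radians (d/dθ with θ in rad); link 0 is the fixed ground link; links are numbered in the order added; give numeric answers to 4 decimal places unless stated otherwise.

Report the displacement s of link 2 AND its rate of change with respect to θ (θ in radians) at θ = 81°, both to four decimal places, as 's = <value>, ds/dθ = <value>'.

segment 1 (0° to 34.6°, dwell): s unchanged at 0.0000
segment 2 (34.6° to 60.9°, uniform, h = 22) is passed completely: s = 0.0000 + (22) = 22.0000
θ = 81° falls in segment 3 (60.9° to 111.8°, simple-harmonic, h = -8): β = 81 − 60.9 = 20.1°, B = 50.9°; Δs = -8/2·(1 − cos(π·0.3949)) = -2.7030; s = 22.0000 − 2.7030 = 19.2970
velocity in seg [60.9°–111.8°] (simple-harmonic), θ in radians: β = 20.1° = 0.3508 rad, B = 50.9° = 0.8884 rad; ds/dθ = (πh/(2B)) sin(πβ/B) = (π·(-8)/(2·0.8884)) sin(π·0.3949) = -13.381184 mm/rad

s = 19.2970, ds/dθ = -13.3812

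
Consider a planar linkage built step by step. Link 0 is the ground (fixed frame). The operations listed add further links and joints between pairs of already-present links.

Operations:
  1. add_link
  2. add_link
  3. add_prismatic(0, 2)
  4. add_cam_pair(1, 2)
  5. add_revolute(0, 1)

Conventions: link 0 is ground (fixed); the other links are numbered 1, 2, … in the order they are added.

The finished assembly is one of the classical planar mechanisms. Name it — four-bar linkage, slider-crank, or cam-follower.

links: 3 (incl. ground); joints: 1 revolute, 1 prismatic, 1 higher (cam) pair, forming one closed loop
3 links, revolute + prismatic + higher pair in one loop → cam-follower

cam-follower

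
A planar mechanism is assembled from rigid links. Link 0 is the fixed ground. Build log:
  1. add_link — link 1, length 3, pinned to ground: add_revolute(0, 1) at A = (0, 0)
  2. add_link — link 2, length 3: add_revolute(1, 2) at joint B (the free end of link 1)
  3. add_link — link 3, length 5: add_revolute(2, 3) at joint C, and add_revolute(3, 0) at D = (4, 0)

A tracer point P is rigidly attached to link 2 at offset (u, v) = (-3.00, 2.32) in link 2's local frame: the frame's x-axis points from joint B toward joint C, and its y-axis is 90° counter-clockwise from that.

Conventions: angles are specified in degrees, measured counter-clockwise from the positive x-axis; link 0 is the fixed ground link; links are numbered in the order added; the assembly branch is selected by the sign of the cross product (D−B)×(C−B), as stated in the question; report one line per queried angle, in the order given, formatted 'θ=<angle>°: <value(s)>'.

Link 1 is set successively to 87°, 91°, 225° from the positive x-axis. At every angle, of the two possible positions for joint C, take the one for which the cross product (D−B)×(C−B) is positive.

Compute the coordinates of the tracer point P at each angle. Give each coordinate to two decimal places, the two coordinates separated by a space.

A=(0,0), D=(4.00,0)
θ=87°: B = A + 3.00·(cos87°, sin87°) = (0.1570, 2.9959)
θ=87°: |BD| = 4.8728
θ=87°: circle(B,3.00) ∩ circle(D,5.00): a=0.7946, h=2.8929
θ=87°:   candidates: C₊=(2.5623,4.7888) cross=14.096; C₋=(-0.9949,0.2258) cross=-14.096
θ=87°:   branch + wants cross > 0 → take C=(2.5623,4.7888) (cross=14.096)
θ=87°: ex = (C−B)/|BC| = (0.8018,0.5976); ey = (-0.5976,0.8018)
θ=87°: P = B + -3.00·ex + 2.32·ey = (-3.6348,3.0630)
θ=91°: B = A + 3.00·(cos91°, sin91°) = (-0.0524, 2.9995)
θ=91°: |BD| = 5.0417
θ=91°: circle(B,3.00) ∩ circle(D,5.00): a=0.9341, h=2.8509
θ=91°:   candidates: C₊=(2.3945,4.7352) cross=14.373; C₋=(-0.9977,0.1524) cross=-14.373
θ=91°:   branch + wants cross > 0 → take C=(2.3945,4.7352) (cross=14.373)
θ=91°: ex = (C−B)/|BC| = (0.8156,0.5786); ey = (-0.5786,0.8156)
θ=91°: P = B + -3.00·ex + 2.32·ey = (-3.8415,3.1561)
θ=225°: B = A + 3.00·(cos225°, sin225°) = (-2.1213, -2.1213)
θ=225°: |BD| = 6.4785
θ=225°: circle(B,3.00) ∩ circle(D,5.00): a=2.0044, h=2.2321
θ=225°:   candidates: C₊=(-0.9583,0.6441) cross=14.461; C₋=(0.5035,-3.5741) cross=-14.461
θ=225°:   branch + wants cross > 0 → take C=(-0.9583,0.6441) (cross=14.461)
θ=225°: ex = (C−B)/|BC| = (0.3877,0.9218); ey = (-0.9218,0.3877)
θ=225°: P = B + -3.00·ex + 2.32·ey = (-5.4229,-3.9874)

θ=87°: -3.63 3.06
θ=91°: -3.84 3.16
θ=225°: -5.42 -3.99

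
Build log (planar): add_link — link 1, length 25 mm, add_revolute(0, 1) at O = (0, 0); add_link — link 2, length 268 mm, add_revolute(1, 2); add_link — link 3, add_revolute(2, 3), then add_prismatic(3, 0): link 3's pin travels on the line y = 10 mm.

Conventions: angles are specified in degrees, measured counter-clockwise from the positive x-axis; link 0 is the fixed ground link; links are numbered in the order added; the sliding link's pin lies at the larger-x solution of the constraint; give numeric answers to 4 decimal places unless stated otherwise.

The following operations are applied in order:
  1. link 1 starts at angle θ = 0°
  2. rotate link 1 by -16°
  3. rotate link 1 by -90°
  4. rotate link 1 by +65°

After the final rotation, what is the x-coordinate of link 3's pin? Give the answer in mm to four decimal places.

geometry: r = 25 mm, L = 268 mm, e = 10 mm; θ starts at 0°
rotate link 1 by -16°: θ ← 0° -16° = -16°
rotate link 1 by -90°: θ ← -16° -90° = -106°
rotate link 1 by +65°: θ ← -106° +65° = -41°
crank pin P = (r cos θ, r sin θ) = (18.867740, -16.401476)
h = r sin θ − e = -16.401476 − 10 = -26.401476
x = r cos θ + √(L² − h²) = 18.867740 + 266.696386 = 285.564125

285.5641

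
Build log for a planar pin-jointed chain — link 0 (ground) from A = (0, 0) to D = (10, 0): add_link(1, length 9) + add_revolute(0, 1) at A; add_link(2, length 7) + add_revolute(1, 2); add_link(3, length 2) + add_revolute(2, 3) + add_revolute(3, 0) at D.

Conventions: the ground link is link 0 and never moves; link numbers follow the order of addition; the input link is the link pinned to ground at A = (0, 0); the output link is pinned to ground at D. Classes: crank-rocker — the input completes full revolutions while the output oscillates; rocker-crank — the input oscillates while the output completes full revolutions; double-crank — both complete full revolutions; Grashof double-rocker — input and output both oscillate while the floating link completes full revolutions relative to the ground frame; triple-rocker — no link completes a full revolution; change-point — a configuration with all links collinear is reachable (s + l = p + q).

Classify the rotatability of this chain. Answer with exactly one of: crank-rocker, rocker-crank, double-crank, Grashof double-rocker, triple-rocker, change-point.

lengths: ground=10, input=9, coupler=7, output=2
sorted: s=2 (shortest), l=10 (longest), p+q=16
s + l = 12 vs p + q = 16
s + l < p + q (Grashof) with shortest = output link → rocker-crank

rocker-crank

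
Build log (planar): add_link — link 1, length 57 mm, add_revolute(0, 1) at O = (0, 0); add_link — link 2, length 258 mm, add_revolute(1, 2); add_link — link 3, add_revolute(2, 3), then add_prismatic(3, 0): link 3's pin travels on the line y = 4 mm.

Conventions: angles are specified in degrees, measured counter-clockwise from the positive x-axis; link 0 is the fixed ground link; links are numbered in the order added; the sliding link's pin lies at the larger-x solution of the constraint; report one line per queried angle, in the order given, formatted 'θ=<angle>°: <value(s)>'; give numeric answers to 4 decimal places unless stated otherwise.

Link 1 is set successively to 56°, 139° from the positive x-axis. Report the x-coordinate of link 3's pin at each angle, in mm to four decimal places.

geometry: r = 57 mm, L = 258 mm, e = 4 mm
θ=56°: crank pin P = (r cos θ, r sin θ) = (31.873995, 47.255142)
θ=56°: h = r sin θ − e = 47.255142 − 4 = 43.255142
θ=56°: x = r cos θ + √(L² − h²) = 31.873995 + 254.348172 = 286.222168
θ=139°: crank pin P = (r cos θ, r sin θ) = (-43.018446, 37.395365)
θ=139°: h = r sin θ − e = 37.395365 − 4 = 33.395365
θ=139°: x = r cos θ + √(L² − h²) = -43.018446 + 255.829532 = 212.811086

θ=56°: 286.2222
θ=139°: 212.8111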